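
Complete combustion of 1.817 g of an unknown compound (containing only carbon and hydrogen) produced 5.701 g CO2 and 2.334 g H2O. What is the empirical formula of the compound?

mol C = 5.701 / 44.01 = 0.1295; mass C = 0.1295 × 12.01 = 1.556 g
mol H = 2 × (2.334 / 18.02) = 0.2590; mass H = 0.2590 × 1.008 = 0.2611 g
Divide by the smallest (0.1295 mol C): C 1.000, H 2.000
Ratio ≈ 1:2, so the empirical formula is CH2

CH2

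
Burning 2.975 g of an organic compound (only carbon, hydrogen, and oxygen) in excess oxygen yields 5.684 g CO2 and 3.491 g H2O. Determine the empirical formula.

mol C = 5.684 / 44.01 = 0.1292; mass C = 0.1292 × 12.01 = 1.551 g
mol H = 2 × (3.491 / 18.02) = 0.3875; mass H = 0.3875 × 1.008 = 0.3906 g
mass O = 2.975 − (1.942) = 1.033 g → mol O = 0.06458
Smallest is O at 0.06458 mol; normalising gives C 2.000, H 5.999, O 1.000
≈ 2:6:1 → C2H6O

C2H6O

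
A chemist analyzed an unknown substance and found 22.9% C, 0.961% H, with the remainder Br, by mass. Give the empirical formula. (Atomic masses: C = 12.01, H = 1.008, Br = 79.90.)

C2HBr

Assume 100 g: 22.9 g C, 0.961 g H, 76.14 g Br.
Moles — C: 22.9 / 12.01 = 1.907 mol; H: 0.961 / 1.008 = 0.9534 mol; Br: 76.14 / 79.90 = 0.9529 mol
Ratios (÷ 0.9529): C 2.001, H 1.000, Br 1.000
≈ 2:1:1 → C2HBr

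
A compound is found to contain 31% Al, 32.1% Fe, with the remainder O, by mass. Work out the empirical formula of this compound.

Al2FeO4

Assume 100 g: 31 g Al, 32.1 g Fe, 36.9 g O.
Moles — Al: 31 / 26.98 = 1.149 mol; Fe: 32.1 / 55.85 = 0.5748 mol; O: 36.9 / 16.00 = 2.306 mol
Divide by the smallest (0.5748 mol Fe): Al 1.999, Fe 1.000, O 4.013
→ Al2FeO4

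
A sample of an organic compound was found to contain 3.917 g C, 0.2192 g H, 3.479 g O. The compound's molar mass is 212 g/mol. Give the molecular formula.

C9H6O6

n(C) = 3.917/12.01 = 0.3261, n(H) = 0.2192/1.008 = 0.2175, n(O) = 3.479/16.00 = 0.2174
Ratios (÷ 0.2174): C 1.500, H 1.000, O 1.000
Scaling by 2: C 3.00, H 2.00, O 2.00 → C3H2O2
Empirical-formula mass = 70.05 g/mol
n = 212 / 70.05 = 3.03 ≈ 3
Molecular formula = (C3H2O2)×3 = C9H6O6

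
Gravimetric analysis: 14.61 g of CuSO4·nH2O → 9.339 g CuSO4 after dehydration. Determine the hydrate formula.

Mass of water lost = 14.61 − 9.339 = 5.271 g → 5.271 / 18.02 = 0.2925 mol H2O
Molar mass of CuSO4 = 159.62 g/mol → mol CuSO4 = 9.339 / 159.62 = 0.05851
n = 0.2925 / 0.05851 = 5.00 ≈ 5 → CuSO4·5H2O

CuSO4·5H2O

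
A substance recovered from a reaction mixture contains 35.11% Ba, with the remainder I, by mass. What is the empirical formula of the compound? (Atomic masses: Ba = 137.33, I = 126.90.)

BaI2

Assume 100 g: 35.11 g Ba, 64.89 g I.
n(Ba) = 35.11/137.33 = 0.2557, n(I) = 64.89/126.90 = 0.5113
Ratios (÷ 0.2557): Ba 1.000, I 2.000
Ratio ≈ 1:2, so the empirical formula is BaI2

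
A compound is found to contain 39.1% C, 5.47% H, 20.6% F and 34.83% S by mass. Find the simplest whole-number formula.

C3H5FS

Assume 100 g: 39.1 g C, 5.47 g H, 20.6 g F, 34.83 g S.
C: 39.1 g ÷ 12.01 g/mol = 3.256 mol
H: 5.47 g ÷ 1.008 g/mol = 5.427 mol
F: 20.6 g ÷ 19.00 g/mol = 1.084 mol
S: 34.83 g ÷ 32.07 g/mol = 1.086 mol
Smallest is F at 1.084 mol; normalising gives C 3.003, H 5.005, F 1.000, S 1.002
≈ 3:5:1:1 → C3H5FS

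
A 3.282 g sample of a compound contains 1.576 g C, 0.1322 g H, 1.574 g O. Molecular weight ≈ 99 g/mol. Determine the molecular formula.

Moles — C: 1.576 / 12.01 = 0.1312 mol; H: 0.1322 / 1.008 = 0.1312 mol; O: 1.574 / 16.00 = 0.09838 mol
Ratios (÷ 0.09838): C 1.334, H 1.333, O 1.000
Scaling by 3: C 4.00, H 4.00, O 3.00 → C4H4O3
Empirical-formula mass = 100.07 g/mol
n = 99 / 100.07 = 0.99 ≈ 1
Molecular formula = empirical formula = C4H4O3

C4H4O3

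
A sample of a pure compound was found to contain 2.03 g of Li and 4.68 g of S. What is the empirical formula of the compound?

Li2S

Li: 2.03 g ÷ 6.94 g/mol = 0.2925 mol
S: 4.68 g ÷ 32.07 g/mol = 0.1459 mol
Ratios (÷ 0.1459): Li 2.004, S 1.000
Ratio ≈ 2:1, so the empirical formula is Li2S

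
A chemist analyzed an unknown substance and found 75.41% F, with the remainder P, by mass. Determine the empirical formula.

Assume 100 g: 75.41 g F, 24.59 g P.
Moles — F: 75.41 / 19.00 = 3.969 mol; P: 24.59 / 30.97 = 0.794 mol
Divide by the smallest (0.794 mol P): F 4.999, P 1.000
≈ 5:1 → F5P

F5P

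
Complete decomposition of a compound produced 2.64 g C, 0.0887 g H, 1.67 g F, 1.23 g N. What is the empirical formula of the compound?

C: 2.64 g ÷ 12.01 g/mol = 0.2198 mol
H: 0.0887 g ÷ 1.008 g/mol = 0.088 mol
F: 1.67 g ÷ 19.00 g/mol = 0.08789 mol
N: 1.23 g ÷ 14.01 g/mol = 0.08779 mol
Ratios (÷ 0.08779): C 2.504, H 1.002, F 1.001, N 1.000
Multiply by 2: C 5.01, H 2.00, F 2.00, N 2.00 → C5H2F2N2

C5H2F2N2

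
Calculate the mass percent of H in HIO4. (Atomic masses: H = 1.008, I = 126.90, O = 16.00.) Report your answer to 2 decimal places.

0.53%

Molar mass = 1(1.008) + 1(126.90) + 4(16.00) = 191.908 g/mol
Mass of H per mole = 1 × 1.008 = 1.008 g
% H = 1.008 / 191.908 × 100 = 0.53%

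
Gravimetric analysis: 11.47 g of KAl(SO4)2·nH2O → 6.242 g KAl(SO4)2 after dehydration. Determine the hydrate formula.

KAl(SO4)2·12H2O

Mass of water lost = 11.47 − 6.242 = 5.228 g → 5.228 / 18.02 = 0.2901 mol H2O
Molar mass of KAl(SO4)2 = 258.22 g/mol → mol KAl(SO4)2 = 6.242 / 258.22 = 0.02417
n = 0.2901 / 0.02417 = 12.00 ≈ 12 → KAl(SO4)2·12H2O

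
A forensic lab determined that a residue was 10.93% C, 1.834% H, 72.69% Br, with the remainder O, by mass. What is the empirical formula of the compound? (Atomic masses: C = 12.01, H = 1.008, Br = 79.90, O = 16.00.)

Assume 100 g: 10.93 g C, 1.834 g H, 72.69 g Br, 14.546 g O.
C: 10.93 g ÷ 12.01 g/mol = 0.9101 mol
H: 1.834 g ÷ 1.008 g/mol = 1.819 mol
Br: 72.69 g ÷ 79.90 g/mol = 0.9098 mol
O: 14.546 g ÷ 16.00 g/mol = 0.9091 mol
Ratios (÷ 0.9091): C 1.001, H 2.001, Br 1.001, O 1.000
→ CH2BrO

CH2BrO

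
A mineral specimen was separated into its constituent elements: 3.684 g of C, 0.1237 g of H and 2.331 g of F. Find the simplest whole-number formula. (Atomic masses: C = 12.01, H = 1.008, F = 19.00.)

n(C) = 3.684/12.01 = 0.3067, n(H) = 0.1237/1.008 = 0.1227, n(F) = 2.331/19.00 = 0.1227
Smallest is F at 0.1227 mol; normalising gives C 2.500, H 1.000, F 1.000
Scaling by 2: C 5.00, H 2.00, F 2.00 → C5H2F2

C5H2F2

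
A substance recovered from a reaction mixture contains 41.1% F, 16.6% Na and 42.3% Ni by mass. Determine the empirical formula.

Assume 100 g: 41.1 g F, 16.6 g Na, 42.3 g Ni.
n(F) = 41.1/19.00 = 2.163, n(Na) = 16.6/22.99 = 0.7221, n(Ni) = 42.3/58.69 = 0.7207
Ratios (÷ 0.7207): F 3.001, Na 1.002, Ni 1.000
Ratio ≈ 3:1:1, so the empirical formula is F3NaNi

F3NaNi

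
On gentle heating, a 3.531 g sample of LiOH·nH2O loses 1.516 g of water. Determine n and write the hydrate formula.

LiOH·H2O

Mass of anhydrous LiOH = 3.531 − 1.516 = 2.015 g
mol H2O = 1.516 / 18.02 = 0.08413
Molar mass of LiOH = 23.95 g/mol → mol LiOH = 2.015 / 23.95 = 0.08414
n = 0.08413 / 0.08414 = 1.00 ≈ 1 → LiOH·H2O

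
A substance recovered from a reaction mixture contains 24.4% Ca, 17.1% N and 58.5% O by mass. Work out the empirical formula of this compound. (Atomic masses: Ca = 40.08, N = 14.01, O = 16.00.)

CaN2O6

Assume 100 g: 24.4 g Ca, 17.1 g N, 58.5 g O.
Ca: 24.4 g ÷ 40.08 g/mol = 0.6088 mol
N: 17.1 g ÷ 14.01 g/mol = 1.221 mol
O: 58.5 g ÷ 16.00 g/mol = 3.656 mol
Smallest is Ca at 0.6088 mol; normalising gives Ca 1.000, N 2.005, O 6.006
Ratio ≈ 1:2:6, so the empirical formula is CaN2O6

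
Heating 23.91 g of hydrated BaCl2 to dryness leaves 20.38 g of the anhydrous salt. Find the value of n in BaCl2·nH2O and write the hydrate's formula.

Mass of water lost = 23.91 − 20.38 = 3.53 g → 3.53 / 18.02 = 0.1959 mol H2O
Molar mass of BaCl2 = 208.23 g/mol → mol BaCl2 = 20.38 / 208.23 = 0.09787
n = 0.1959 / 0.09787 = 2.00 ≈ 2 → BaCl2·2H2O

BaCl2·2H2O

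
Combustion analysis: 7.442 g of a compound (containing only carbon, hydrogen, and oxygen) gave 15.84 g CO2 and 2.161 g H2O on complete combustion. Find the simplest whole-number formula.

mol C = 15.84 / 44.01 = 0.3599; mass C = 0.3599 × 12.01 = 4.323 g
mol H = 2 × (2.161 / 18.02) = 0.2398; mass H = 0.2398 × 1.008 = 0.2418 g
mass O = 7.442 − (4.564) = 2.878 g → mol O = 0.1799
Divide by the smallest (0.1799 mol O): C 2.001, H 1.334, O 1.000
Multiply by 3: C 6.00, H 4.00, O 3.00 → C6H4O3

C6H4O3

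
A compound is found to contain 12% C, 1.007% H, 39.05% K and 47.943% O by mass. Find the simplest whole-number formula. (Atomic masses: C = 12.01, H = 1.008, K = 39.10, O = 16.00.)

CHKO3

Assume 100 g: 12 g C, 1.007 g H, 39.05 g K, 47.943 g O.
C: 12 g ÷ 12.01 g/mol = 0.9992 mol
H: 1.007 g ÷ 1.008 g/mol = 0.999 mol
K: 39.05 g ÷ 39.10 g/mol = 0.9987 mol
O: 47.943 g ÷ 16.00 g/mol = 2.996 mol
Divide by the smallest (0.9987 mol K): C 1.000, H 1.000, K 1.000, O 3.000
≈ 1:1:1:3 → CHKO3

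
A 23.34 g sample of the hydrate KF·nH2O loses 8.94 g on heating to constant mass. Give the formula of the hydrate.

KF·2H2O

Mass of anhydrous KF = 23.34 − 8.94 = 14.4 g
mol H2O = 8.94 / 18.02 = 0.4961
Molar mass of KF = 58.10 g/mol → mol KF = 14.4 / 58.10 = 0.2478
n = 0.4961 / 0.2478 = 2.00 ≈ 2 → KF·2H2O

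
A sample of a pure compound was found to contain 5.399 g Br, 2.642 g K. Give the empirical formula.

BrK

Moles — Br: 5.399 / 79.90 = 0.06757 mol; K: 2.642 / 39.10 = 0.06757 mol
Ratios (÷ 0.06757): Br 1.000, K 1.000
≈ 1:1 → BrK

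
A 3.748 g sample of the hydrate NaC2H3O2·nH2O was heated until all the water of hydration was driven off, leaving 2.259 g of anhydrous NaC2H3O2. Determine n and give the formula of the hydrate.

NaC2H3O2·3H2O

Mass of water lost = 3.748 − 2.259 = 1.489 g → 1.489 / 18.02 = 0.08263 mol H2O
Molar mass of NaC2H3O2 = 82.03 g/mol → mol NaC2H3O2 = 2.259 / 82.03 = 0.02754
n = 0.08263 / 0.02754 = 3.00 ≈ 3 → NaC2H3O2·3H2O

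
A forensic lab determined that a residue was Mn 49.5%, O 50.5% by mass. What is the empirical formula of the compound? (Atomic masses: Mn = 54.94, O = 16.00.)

Mn2O7

Assume 100 g: 49.5 g Mn, 50.5 g O.
Mn: 49.5 g ÷ 54.94 g/mol = 0.901 mol
O: 50.5 g ÷ 16.00 g/mol = 3.156 mol
Smallest is Mn at 0.901 mol; normalising gives Mn 1.000, O 3.503
×2: Mn 2.00, O 7.01 → Mn2O7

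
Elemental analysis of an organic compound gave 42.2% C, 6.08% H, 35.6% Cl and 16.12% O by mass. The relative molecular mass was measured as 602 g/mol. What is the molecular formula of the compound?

C21H36Cl6O6

Assume 100 g: 42.2 g C, 6.08 g H, 35.6 g Cl, 16.12 g O.
n(C) = 42.2/12.01 = 3.514, n(H) = 6.08/1.008 = 6.032, n(Cl) = 35.6/35.45 = 1.004, n(O) = 16.12/16.00 = 1.008
Divide by the smallest (1.004 mol Cl): C 3.499, H 6.006, Cl 1.000, O 1.003
Multiply by 2: C 7.00, H 12.01, Cl 2.00, O 2.01 → C7H12Cl2O2
Empirical-formula mass = 199.07 g/mol
n = 602 / 199.07 = 3.02 ≈ 3
Molecular formula = (C7H12Cl2O2)×3 = C21H36Cl6O6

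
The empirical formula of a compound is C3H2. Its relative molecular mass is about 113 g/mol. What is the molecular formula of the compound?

C9H6

Empirical-formula mass = 38.05 g/mol
n = 113 / 38.05 = 2.97 ≈ 3
Molecular formula = (C3H2)3 = C9H6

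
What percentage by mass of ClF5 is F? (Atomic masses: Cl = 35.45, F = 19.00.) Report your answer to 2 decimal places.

72.82%

Molar mass = 1(35.45) + 5(19.00) = 130.450 g/mol
Mass of F per mole = 5 × 19.00 = 95.000 g
% F = 95.000 / 130.450 × 100 = 72.82%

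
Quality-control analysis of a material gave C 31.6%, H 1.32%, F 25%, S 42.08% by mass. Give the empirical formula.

Assume 100 g: 31.6 g C, 1.32 g H, 25 g F, 42.08 g S.
n(C) = 31.6/12.01 = 2.631, n(H) = 1.32/1.008 = 1.31, n(F) = 25/19.00 = 1.316, n(S) = 42.08/32.07 = 1.312
Ratios (÷ 1.31): C 2.009, H 1.000, F 1.005, S 1.002
≈ 2:1:1:1 → C2HFS

C2HFS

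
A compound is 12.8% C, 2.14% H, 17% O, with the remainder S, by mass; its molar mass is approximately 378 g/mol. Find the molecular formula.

Assume 100 g: 12.8 g C, 2.14 g H, 17 g O, 68.06 g S.
C: 12.8 g ÷ 12.01 g/mol = 1.066 mol
H: 2.14 g ÷ 1.008 g/mol = 2.123 mol
O: 17 g ÷ 16.00 g/mol = 1.062 mol
S: 68.06 g ÷ 32.07 g/mol = 2.122 mol
Ratios (÷ 1.062): C 1.003, H 1.998, O 1.000, S 1.997
Ratio ≈ 1:2:1:2, so the empirical formula is CH2OS2
Empirical-formula mass = 94.17 g/mol
n = 378 / 94.17 = 4.01 ≈ 4
Molecular formula = (CH2OS2)×4 = C4H8O4S8

C4H8O4S8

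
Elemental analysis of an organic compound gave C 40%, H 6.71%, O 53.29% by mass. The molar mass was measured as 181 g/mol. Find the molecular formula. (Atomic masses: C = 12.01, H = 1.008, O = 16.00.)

Assume 100 g: 40 g C, 6.71 g H, 53.29 g O.
n(C) = 40/12.01 = 3.331, n(H) = 6.71/1.008 = 6.657, n(O) = 53.29/16.00 = 3.331
Smallest is C at 3.331 mol; normalising gives C 1.000, H 1.999, O 1.000
→ CH2O
Empirical-formula mass = 30.03 g/mol
n = 181 / 30.03 = 6.03 ≈ 6
Molecular formula = (CH2O)×6 = C6H12O6

C6H12O6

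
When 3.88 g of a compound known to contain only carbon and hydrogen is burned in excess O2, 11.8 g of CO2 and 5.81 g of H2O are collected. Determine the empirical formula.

C5H12

mol C = 11.8 / 44.01 = 0.2681; mass C = 0.2681 × 12.01 = 3.220 g
mol H = 2 × (5.81 / 18.02) = 0.6448; mass H = 0.6448 × 1.008 = 0.6500 g
Smallest is C at 0.2681 mol; normalising gives C 1.000, H 2.405
Multiply by 5: C 5.00, H 12.03 → C5H12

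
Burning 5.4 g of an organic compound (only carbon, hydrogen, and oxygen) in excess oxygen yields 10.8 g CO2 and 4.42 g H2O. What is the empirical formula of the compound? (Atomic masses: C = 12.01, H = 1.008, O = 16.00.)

C2H4O

mol C = 10.8 / 44.01 = 0.2454; mass C = 0.2454 × 12.01 = 2.947 g
mol H = 2 × (4.42 / 18.02) = 0.4906; mass H = 0.4906 × 1.008 = 0.4945 g
mass O = 5.4 − (3.442) = 1.958 g → mol O = 0.1224
Smallest is O at 0.1224 mol; normalising gives C 2.005, H 4.008, O 1.000
Ratio ≈ 2:4:1, so the empirical formula is C2H4O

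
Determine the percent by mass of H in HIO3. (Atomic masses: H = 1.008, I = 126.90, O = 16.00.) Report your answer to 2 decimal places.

Molar mass = 1(1.008) + 1(126.90) + 3(16.00) = 175.908 g/mol
Mass of H per mole = 1 × 1.008 = 1.008 g
% H = 1.008 / 175.908 × 100 = 0.57%

0.57%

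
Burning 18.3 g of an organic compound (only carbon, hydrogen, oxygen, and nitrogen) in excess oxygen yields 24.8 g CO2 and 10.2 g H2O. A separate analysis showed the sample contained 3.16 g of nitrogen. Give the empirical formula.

mol C = 24.8 / 44.01 = 0.5635; mass C = 0.5635 × 12.01 = 6.768 g
mol H = 2 × (10.2 / 18.02) = 1.132; mass H = 1.132 × 1.008 = 1.141 g
mol N = 3.16 / 14.01 = 0.2256
mass O = 18.3 − (11.07) = 7.231 g → mol O = 0.4519
Ratios (÷ 0.2256): C 2.498, H 5.019, N 1.000, O 2.004
Multiply by 2: C 5.00, H 10.04, N 2.00, O 4.01 → C5H10N2O4

C5H10N2O4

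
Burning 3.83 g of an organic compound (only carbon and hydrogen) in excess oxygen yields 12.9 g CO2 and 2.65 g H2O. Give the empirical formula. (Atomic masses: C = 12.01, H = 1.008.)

CH

mol C = 12.9 / 44.01 = 0.2931; mass C = 0.2931 × 12.01 = 3.520 g
mol H = 2 × (2.65 / 18.02) = 0.2941; mass H = 0.2941 × 1.008 = 0.2965 g
Divide by the smallest (0.2931 mol C): C 1.000, H 1.003
≈ 1:1 → CH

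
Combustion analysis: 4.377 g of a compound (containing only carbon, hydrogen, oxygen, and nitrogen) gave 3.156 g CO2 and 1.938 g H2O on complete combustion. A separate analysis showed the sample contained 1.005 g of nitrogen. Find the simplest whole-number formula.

CH3NO2

mol C = 3.156 / 44.01 = 0.07171; mass C = 0.07171 × 12.01 = 0.8612 g
mol H = 2 × (1.938 / 18.02) = 0.2151; mass H = 0.2151 × 1.008 = 0.2168 g
mol N = 1.005 / 14.01 = 0.07173
mass O = 4.377 − (2.083) = 2.294 g → mol O = 0.1434
Smallest is C at 0.07171 mol; normalising gives C 1.000, H 2.999, N 1.000, O 1.999
Ratio ≈ 1:3:1:2, so the empirical formula is CH3NO2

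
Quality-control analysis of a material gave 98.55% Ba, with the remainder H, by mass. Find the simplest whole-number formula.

Assume 100 g: 98.55 g Ba, 1.45 g H.
Ba: 98.55 g ÷ 137.33 g/mol = 0.7176 mol
H: 1.45 g ÷ 1.008 g/mol = 1.438 mol
Ratios (÷ 0.7176): Ba 1.000, H 2.005
→ BaH2

BaH2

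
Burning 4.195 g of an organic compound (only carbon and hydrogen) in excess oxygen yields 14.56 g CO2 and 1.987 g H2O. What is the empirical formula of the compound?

C3H2

mol C = 14.56 / 44.01 = 0.3308; mass C = 0.3308 × 12.01 = 3.973 g
mol H = 2 × (1.987 / 18.02) = 0.2205; mass H = 0.2205 × 1.008 = 0.2223 g
Ratios (÷ 0.2205): C 1.500, H 1.000
Scaling by 2: C 3.00, H 2.00 → C3H2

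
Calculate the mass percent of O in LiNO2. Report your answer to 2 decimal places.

Molar mass = 1(6.94) + 1(14.01) + 2(16.00) = 52.950 g/mol
Mass of O per mole = 2 × 16.00 = 32.000 g
% O = 32.000 / 52.950 × 100 = 60.43%

60.43%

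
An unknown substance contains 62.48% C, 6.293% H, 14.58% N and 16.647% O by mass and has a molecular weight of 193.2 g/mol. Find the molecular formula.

Assume 100 g: 62.48 g C, 6.293 g H, 14.58 g N, 16.647 g O.
C: 62.48 g ÷ 12.01 g/mol = 5.202 mol
H: 6.293 g ÷ 1.008 g/mol = 6.243 mol
N: 14.58 g ÷ 14.01 g/mol = 1.041 mol
O: 16.647 g ÷ 16.00 g/mol = 1.04 mol
Divide by the smallest (1.04 mol O): C 5.000, H 6.000, N 1.000, O 1.000
Ratio ≈ 5:6:1:1, so the empirical formula is C5H6NO
Empirical-formula mass = 96.11 g/mol
n = 193.2 / 96.11 = 2.01 ≈ 2
Molecular formula = (C5H6NO)×2 = C10H12N2O2

C10H12N2O2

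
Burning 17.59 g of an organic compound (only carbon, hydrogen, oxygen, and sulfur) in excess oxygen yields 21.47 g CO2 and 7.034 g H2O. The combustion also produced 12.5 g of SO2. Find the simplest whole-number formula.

mol C = 21.47 / 44.01 = 0.4878; mass C = 0.4878 × 12.01 = 5.859 g
mol H = 2 × (7.034 / 18.02) = 0.7807; mass H = 0.7807 × 1.008 = 0.7869 g
mol S = 12.5 / 64.07 = 0.1951; mass S = 6.257 g
mass O = 17.59 − (12.90) = 4.687 g → mol O = 0.2930
Smallest is S at 0.1951 mol; normalising gives C 2.500, H 4.001, O 1.502, S 1.000
Multiply by 2: C 5.00, H 8.00, O 3.00, S 2.00 → C5H8O3S2

C5H8O3S2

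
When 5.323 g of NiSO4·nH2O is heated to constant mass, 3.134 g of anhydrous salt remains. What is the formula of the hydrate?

NiSO4·6H2O

Mass of water lost = 5.323 − 3.134 = 2.189 g → 2.189 / 18.02 = 0.1215 mol H2O
Molar mass of NiSO4 = 154.76 g/mol → mol NiSO4 = 3.134 / 154.76 = 0.02025
n = 0.1215 / 0.02025 = 6.00 ≈ 6 → NiSO4·6H2O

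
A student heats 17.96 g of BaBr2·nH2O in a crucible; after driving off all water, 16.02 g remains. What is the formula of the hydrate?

BaBr2·2H2O

Mass of water lost = 17.96 − 16.02 = 1.94 g → 1.94 / 18.02 = 0.1077 mol H2O
Molar mass of BaBr2 = 297.13 g/mol → mol BaBr2 = 16.02 / 297.13 = 0.05392
n = 0.1077 / 0.05392 = 2.00 ≈ 2 → BaBr2·2H2O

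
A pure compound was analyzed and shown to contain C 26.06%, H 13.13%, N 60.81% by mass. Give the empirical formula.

CH6N2

Assume 100 g: 26.06 g C, 13.13 g H, 60.81 g N.
C: 26.06 g ÷ 12.01 g/mol = 2.17 mol
H: 13.13 g ÷ 1.008 g/mol = 13.03 mol
N: 60.81 g ÷ 14.01 g/mol = 4.34 mol
Ratios (÷ 2.17): C 1.000, H 6.003, N 2.000
→ CH6N2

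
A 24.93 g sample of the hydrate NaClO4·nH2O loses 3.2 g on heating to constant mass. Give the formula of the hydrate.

Mass of anhydrous NaClO4 = 24.93 − 3.2 = 21.73 g
mol H2O = 3.2 / 18.02 = 0.1776
Molar mass of NaClO4 = 122.44 g/mol → mol NaClO4 = 21.73 / 122.44 = 0.1775
n = 0.1776 / 0.1775 = 1.00 ≈ 1 → NaClO4·H2O

NaClO4·H2O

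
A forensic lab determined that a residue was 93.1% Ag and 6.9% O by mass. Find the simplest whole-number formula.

Ag2O

Assume 100 g: 93.1 g Ag, 6.9 g O.
Moles — Ag: 93.1 / 107.87 = 0.8631 mol; O: 6.9 / 16.00 = 0.4313 mol
Smallest is O at 0.4313 mol; normalising gives Ag 2.001, O 1.000
Ratio ≈ 2:1, so the empirical formula is Ag2O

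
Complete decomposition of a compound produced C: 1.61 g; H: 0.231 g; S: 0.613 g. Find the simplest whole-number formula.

Moles — C: 1.61 / 12.01 = 0.1341 mol; H: 0.231 / 1.008 = 0.2292 mol; S: 0.613 / 32.07 = 0.01911 mol
Divide by the smallest (0.01911 mol S): C 7.013, H 11.989, S 1.000
Ratio ≈ 7:12:1, so the empirical formula is C7H12S

C7H12S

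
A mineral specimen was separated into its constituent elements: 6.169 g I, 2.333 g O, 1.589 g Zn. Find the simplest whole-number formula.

I2O6Zn

n(I) = 6.169/126.90 = 0.04861, n(O) = 2.333/16.00 = 0.1458, n(Zn) = 1.589/65.38 = 0.0243
Smallest is Zn at 0.0243 mol; normalising gives I 2.000, O 6.000, Zn 1.000
Ratio ≈ 2:6:1, so the empirical formula is I2O6Zn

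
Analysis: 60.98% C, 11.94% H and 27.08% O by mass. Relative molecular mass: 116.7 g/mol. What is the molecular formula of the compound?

Assume 100 g: 60.98 g C, 11.94 g H, 27.08 g O.
Moles — C: 60.98 / 12.01 = 5.077 mol; H: 11.94 / 1.008 = 11.85 mol; O: 27.08 / 16.00 = 1.692 mol
Smallest is O at 1.692 mol; normalising gives C 3.000, H 6.999, O 1.000
≈ 3:7:1 → C3H7O
Empirical-formula mass = 59.09 g/mol
n = 116.7 / 59.09 = 1.98 ≈ 2
Molecular formula = (C3H7O)×2 = C6H14O2

C6H14O2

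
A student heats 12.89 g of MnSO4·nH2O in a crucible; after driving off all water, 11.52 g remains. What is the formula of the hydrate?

Mass of water lost = 12.89 − 11.52 = 1.37 g → 1.37 / 18.02 = 0.07603 mol H2O
Molar mass of MnSO4 = 151.01 g/mol → mol MnSO4 = 11.52 / 151.01 = 0.07629
n = 0.07603 / 0.07629 = 1.00 ≈ 1 → MnSO4·H2O

MnSO4·H2O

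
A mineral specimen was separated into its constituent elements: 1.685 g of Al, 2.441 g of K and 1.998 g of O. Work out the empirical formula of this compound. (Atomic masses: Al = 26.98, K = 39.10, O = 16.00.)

AlKO2

Al: 1.685 g ÷ 26.98 g/mol = 0.06245 mol
K: 2.441 g ÷ 39.10 g/mol = 0.06243 mol
O: 1.998 g ÷ 16.00 g/mol = 0.1249 mol
Ratios (÷ 0.06243): Al 1.000, K 1.000, O 2.000
→ AlKO2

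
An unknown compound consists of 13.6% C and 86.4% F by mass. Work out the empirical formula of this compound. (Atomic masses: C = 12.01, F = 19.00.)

CF4

Assume 100 g: 13.6 g C, 86.4 g F.
n(C) = 13.6/12.01 = 1.132, n(F) = 86.4/19.00 = 4.547
Smallest is C at 1.132 mol; normalising gives C 1.000, F 4.016
→ CF4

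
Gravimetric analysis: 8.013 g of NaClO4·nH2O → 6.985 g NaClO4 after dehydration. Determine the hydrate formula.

NaClO4·H2O

Mass of water lost = 8.013 − 6.985 = 1.028 g → 1.028 / 18.02 = 0.05705 mol H2O
Molar mass of NaClO4 = 122.44 g/mol → mol NaClO4 = 6.985 / 122.44 = 0.05705
n = 0.05705 / 0.05705 = 1.00 ≈ 1 → NaClO4·H2O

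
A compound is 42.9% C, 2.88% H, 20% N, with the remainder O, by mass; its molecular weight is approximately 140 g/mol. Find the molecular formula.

Assume 100 g: 42.9 g C, 2.88 g H, 20 g N, 34.22 g O.
Moles — C: 42.9 / 12.01 = 3.572 mol; H: 2.88 / 1.008 = 2.857 mol; N: 20 / 14.01 = 1.428 mol; O: 34.22 / 16.00 = 2.139 mol
Ratios (÷ 1.428): C 2.502, H 2.001, N 1.000, O 1.498
Scaling by 2: C 5.00, H 4.00, N 2.00, O 3.00 → C5H4N2O3
Empirical-formula mass = 140.10 g/mol
n = 140 / 140.10 = 1.00 ≈ 1
Molecular formula = empirical formula = C5H4N2O3

C5H4N2O3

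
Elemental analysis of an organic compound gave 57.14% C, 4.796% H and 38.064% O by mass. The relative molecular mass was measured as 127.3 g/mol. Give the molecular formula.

C6H6O3

Assume 100 g: 57.14 g C, 4.796 g H, 38.064 g O.
Moles — C: 57.14 / 12.01 = 4.758 mol; H: 4.796 / 1.008 = 4.758 mol; O: 38.064 / 16.00 = 2.379 mol
Ratios (÷ 2.379): C 2.000, H 2.000, O 1.000
Ratio ≈ 2:2:1, so the empirical formula is C2H2O
Empirical-formula mass = 42.04 g/mol
n = 127.3 / 42.04 = 3.03 ≈ 3
Molecular formula = (C2H2O)×3 = C6H6O3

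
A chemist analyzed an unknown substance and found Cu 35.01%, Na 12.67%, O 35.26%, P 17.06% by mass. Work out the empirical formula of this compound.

Assume 100 g: 35.01 g Cu, 12.67 g Na, 35.26 g O, 17.06 g P.
n(Cu) = 35.01/63.55 = 0.5509, n(Na) = 12.67/22.99 = 0.5511, n(O) = 35.26/16.00 = 2.204, n(P) = 17.06/30.97 = 0.5509
Ratios (÷ 0.5509): Cu 1.000, Na 1.000, O 4.001, P 1.000
Ratio ≈ 1:1:4:1, so the empirical formula is CuNaO4P

CuNaO4P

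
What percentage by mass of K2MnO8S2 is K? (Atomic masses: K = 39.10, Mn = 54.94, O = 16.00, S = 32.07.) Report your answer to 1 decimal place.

Molar mass = 2(39.10) + 1(54.94) + 8(16.00) + 2(32.07) = 325.280 g/mol
Mass of K per mole = 2 × 39.10 = 78.200 g
% K = 78.200 / 325.280 × 100 = 24.0%

24.0%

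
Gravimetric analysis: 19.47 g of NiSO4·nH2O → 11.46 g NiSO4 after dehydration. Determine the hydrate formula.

NiSO4·6H2O

Mass of water lost = 19.47 − 11.46 = 8.01 g → 8.01 / 18.02 = 0.4445 mol H2O
Molar mass of NiSO4 = 154.76 g/mol → mol NiSO4 = 11.46 / 154.76 = 0.07405
n = 0.4445 / 0.07405 = 6.00 ≈ 6 → NiSO4·6H2O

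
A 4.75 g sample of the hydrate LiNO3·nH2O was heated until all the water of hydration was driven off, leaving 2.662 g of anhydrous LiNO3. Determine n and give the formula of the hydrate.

Mass of water lost = 4.75 − 2.662 = 2.088 g → 2.088 / 18.02 = 0.1159 mol H2O
Molar mass of LiNO3 = 68.95 g/mol → mol LiNO3 = 2.662 / 68.95 = 0.03861
n = 0.1159 / 0.03861 = 3.00 ≈ 3 → LiNO3·3H2O

LiNO3·3H2O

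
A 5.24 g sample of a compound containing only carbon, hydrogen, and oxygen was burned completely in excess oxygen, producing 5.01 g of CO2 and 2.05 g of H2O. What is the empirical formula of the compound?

CH2O2

mol C = 5.01 / 44.01 = 0.1138; mass C = 0.1138 × 12.01 = 1.367 g
mol H = 2 × (2.05 / 18.02) = 0.2275; mass H = 0.2275 × 1.008 = 0.2293 g
mass O = 5.24 − (1.597) = 3.643 g → mol O = 0.2277
Ratios (÷ 0.1138): C 1.000, H 1.999, O 2.000
Ratio ≈ 1:2:2, so the empirical formula is CH2O2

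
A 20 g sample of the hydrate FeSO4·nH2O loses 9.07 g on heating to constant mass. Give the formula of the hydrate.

FeSO4·7H2O

Mass of anhydrous FeSO4 = 20 − 9.07 = 10.93 g
mol H2O = 9.07 / 18.02 = 0.5033
Molar mass of FeSO4 = 151.92 g/mol → mol FeSO4 = 10.93 / 151.92 = 0.07195
n = 0.5033 / 0.07195 = 7.00 ≈ 7 → FeSO4·7H2O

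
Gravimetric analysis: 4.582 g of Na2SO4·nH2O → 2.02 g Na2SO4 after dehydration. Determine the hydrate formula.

Na2SO4·10H2O

Mass of water lost = 4.582 − 2.02 = 2.562 g → 2.562 / 18.02 = 0.1422 mol H2O
Molar mass of Na2SO4 = 142.05 g/mol → mol Na2SO4 = 2.02 / 142.05 = 0.01422
n = 0.1422 / 0.01422 = 10.00 ≈ 10 → Na2SO4·10H2O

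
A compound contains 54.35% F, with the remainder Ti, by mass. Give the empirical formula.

Assume 100 g: 54.35 g F, 45.65 g Ti.
n(F) = 54.35/19.00 = 2.861, n(Ti) = 45.65/47.87 = 0.9536
Smallest is Ti at 0.9536 mol; normalising gives F 3.000, Ti 1.000
Ratio ≈ 3:1, so the empirical formula is F3Ti

F3Ti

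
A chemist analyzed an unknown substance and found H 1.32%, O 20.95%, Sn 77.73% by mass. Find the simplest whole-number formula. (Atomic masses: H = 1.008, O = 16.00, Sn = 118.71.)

Assume 100 g: 1.32 g H, 20.95 g O, 77.73 g Sn.
n(H) = 1.32/1.008 = 1.31, n(O) = 20.95/16.00 = 1.309, n(Sn) = 77.73/118.71 = 0.6548
Smallest is Sn at 0.6548 mol; normalising gives H 2.000, O 2.000, Sn 1.000
Ratio ≈ 2:2:1, so the empirical formula is H2O2Sn

H2O2Sn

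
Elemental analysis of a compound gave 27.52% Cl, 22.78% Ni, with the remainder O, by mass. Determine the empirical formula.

Cl2NiO8

Assume 100 g: 27.52 g Cl, 22.78 g Ni, 49.7 g O.
Cl: 27.52 g ÷ 35.45 g/mol = 0.7763 mol
Ni: 22.78 g ÷ 58.69 g/mol = 0.3881 mol
O: 49.7 g ÷ 16.00 g/mol = 3.106 mol
Ratios (÷ 0.3881): Cl 2.000, Ni 1.000, O 8.003
→ Cl2NiO8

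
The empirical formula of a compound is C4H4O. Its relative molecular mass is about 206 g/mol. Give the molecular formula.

C12H12O3

Empirical-formula mass = 68.07 g/mol
n = 206 / 68.07 = 3.03 ≈ 3
Molecular formula = (C4H4O)3 = C12H12O3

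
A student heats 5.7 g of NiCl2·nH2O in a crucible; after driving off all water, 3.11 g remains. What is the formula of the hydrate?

NiCl2·6H2O

Mass of water lost = 5.7 − 3.11 = 2.59 g → 2.59 / 18.02 = 0.1437 mol H2O
Molar mass of NiCl2 = 129.59 g/mol → mol NiCl2 = 3.11 / 129.59 = 0.024
n = 0.1437 / 0.024 = 5.99 ≈ 6 → NiCl2·6H2O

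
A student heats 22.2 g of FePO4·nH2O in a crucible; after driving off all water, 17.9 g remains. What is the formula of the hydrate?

Mass of water lost = 22.2 − 17.9 = 4.3 g → 4.3 / 18.02 = 0.2386 mol H2O
Molar mass of FePO4 = 150.82 g/mol → mol FePO4 = 17.9 / 150.82 = 0.1187
n = 0.2386 / 0.1187 = 2.01 ≈ 2 → FePO4·2H2O

FePO4·2H2O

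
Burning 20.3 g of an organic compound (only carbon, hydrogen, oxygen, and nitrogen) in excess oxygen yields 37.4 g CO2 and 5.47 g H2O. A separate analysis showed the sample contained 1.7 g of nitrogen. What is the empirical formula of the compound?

mol C = 37.4 / 44.01 = 0.8498; mass C = 0.8498 × 12.01 = 10.21 g
mol H = 2 × (5.47 / 18.02) = 0.6071; mass H = 0.6071 × 1.008 = 0.6120 g
mol N = 1.7 / 14.01 = 0.1213
mass O = 20.3 − (12.52) = 7.782 g → mol O = 0.4864
Divide by the smallest (0.1213 mol N): C 7.003, H 5.003, N 1.000, O 4.008
Ratio ≈ 7:5:1:4, so the empirical formula is C7H5NO4

C7H5NO4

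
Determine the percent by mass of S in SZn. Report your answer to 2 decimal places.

32.91%

Molar mass = 1(32.07) + 1(65.38) = 97.450 g/mol
Mass of S per mole = 1 × 32.07 = 32.070 g
% S = 32.070 / 97.450 × 100 = 32.91%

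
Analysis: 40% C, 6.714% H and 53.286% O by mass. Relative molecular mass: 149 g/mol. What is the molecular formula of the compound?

Assume 100 g: 40 g C, 6.714 g H, 53.286 g O.
Moles — C: 40 / 12.01 = 3.331 mol; H: 6.714 / 1.008 = 6.661 mol; O: 53.286 / 16.00 = 3.33 mol
Ratios (÷ 3.33): C 1.000, H 2.000, O 1.000
≈ 1:2:1 → CH2O
Empirical-formula mass = 30.03 g/mol
n = 149 / 30.03 = 4.96 ≈ 5
Molecular formula = (CH2O)×5 = C5H10O5

C5H10O5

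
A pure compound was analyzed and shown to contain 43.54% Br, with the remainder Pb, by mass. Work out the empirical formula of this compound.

Br2Pb

Assume 100 g: 43.54 g Br, 56.46 g Pb.
n(Br) = 43.54/79.90 = 0.5449, n(Pb) = 56.46/207.2 = 0.2725
Ratios (÷ 0.2725): Br 2.000, Pb 1.000
→ Br2Pb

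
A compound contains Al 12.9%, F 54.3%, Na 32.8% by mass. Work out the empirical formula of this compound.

AlF6Na3

Assume 100 g: 12.9 g Al, 54.3 g F, 32.8 g Na.
n(Al) = 12.9/26.98 = 0.4781, n(F) = 54.3/19.00 = 2.858, n(Na) = 32.8/22.99 = 1.427
Smallest is Al at 0.4781 mol; normalising gives Al 1.000, F 5.977, Na 2.984
Ratio ≈ 1:6:3, so the empirical formula is AlF6Na3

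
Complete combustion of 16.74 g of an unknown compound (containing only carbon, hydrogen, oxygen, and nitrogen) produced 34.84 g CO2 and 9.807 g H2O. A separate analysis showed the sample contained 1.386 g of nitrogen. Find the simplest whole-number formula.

mol C = 34.84 / 44.01 = 0.7916; mass C = 0.7916 × 12.01 = 9.508 g
mol H = 2 × (9.807 / 18.02) = 1.088; mass H = 1.088 × 1.008 = 1.097 g
mol N = 1.386 / 14.01 = 0.09893
mass O = 16.74 − (11.99) = 4.749 g → mol O = 0.2968
Divide by the smallest (0.09893 mol N): C 8.002, H 11.002, N 1.000, O 3.000
→ C8H11NO3

C8H11NO3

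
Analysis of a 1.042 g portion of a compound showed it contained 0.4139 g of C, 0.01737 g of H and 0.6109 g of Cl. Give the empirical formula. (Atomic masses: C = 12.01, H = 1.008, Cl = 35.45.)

C: 0.4139 g ÷ 12.01 g/mol = 0.03446 mol
H: 0.01737 g ÷ 1.008 g/mol = 0.01723 mol
Cl: 0.6109 g ÷ 35.45 g/mol = 0.01723 mol
Smallest is H at 0.01723 mol; normalising gives C 2.000, H 1.000, Cl 1.000
≈ 2:1:1 → C2HCl

C2HCl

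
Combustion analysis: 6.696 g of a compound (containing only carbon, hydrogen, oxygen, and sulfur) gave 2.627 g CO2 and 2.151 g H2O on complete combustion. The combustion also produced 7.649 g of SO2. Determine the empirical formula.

CH4O2S2

mol C = 2.627 / 44.01 = 0.05969; mass C = 0.05969 × 12.01 = 0.7169 g
mol H = 2 × (2.151 / 18.02) = 0.2387; mass H = 0.2387 × 1.008 = 0.2406 g
mol S = 7.649 / 64.07 = 0.1194; mass S = 3.829 g
mass O = 6.696 − (4.786) = 1.910 g → mol O = 0.1194
Divide by the smallest (0.05969 mol C): C 1.000, H 4.000, O 2.000, S 2.000
→ CH4O2S2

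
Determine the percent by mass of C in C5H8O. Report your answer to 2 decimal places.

71.39%

Molar mass = 5(12.01) + 8(1.008) + 1(16.00) = 84.114 g/mol
Mass of C per mole = 5 × 12.01 = 60.050 g
% C = 60.050 / 84.114 × 100 = 71.39%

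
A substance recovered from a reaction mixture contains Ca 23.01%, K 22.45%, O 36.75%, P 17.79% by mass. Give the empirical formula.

CaKO4P

Assume 100 g: 23.01 g Ca, 22.45 g K, 36.75 g O, 17.79 g P.
Ca: 23.01 g ÷ 40.08 g/mol = 0.5741 mol
K: 22.45 g ÷ 39.10 g/mol = 0.5742 mol
O: 36.75 g ÷ 16.00 g/mol = 2.297 mol
P: 17.79 g ÷ 30.97 g/mol = 0.5744 mol
Smallest is Ca at 0.5741 mol; normalising gives Ca 1.000, K 1.000, O 4.001, P 1.001
Ratio ≈ 1:1:4:1, so the empirical formula is CaKO4P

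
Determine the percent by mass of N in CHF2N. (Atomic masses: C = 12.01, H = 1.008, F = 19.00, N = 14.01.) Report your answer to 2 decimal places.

21.54%

Molar mass = 1(12.01) + 1(1.008) + 2(19.00) + 1(14.01) = 65.028 g/mol
Mass of N per mole = 1 × 14.01 = 14.010 g
% N = 14.010 / 65.028 × 100 = 21.54%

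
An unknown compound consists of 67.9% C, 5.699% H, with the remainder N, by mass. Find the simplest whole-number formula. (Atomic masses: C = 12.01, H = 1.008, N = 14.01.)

Assume 100 g: 67.9 g C, 5.699 g H, 26.401 g N.
C: 67.9 g ÷ 12.01 g/mol = 5.654 mol
H: 5.699 g ÷ 1.008 g/mol = 5.654 mol
N: 26.401 g ÷ 14.01 g/mol = 1.884 mol
Divide by the smallest (1.884 mol N): C 3.000, H 3.000, N 1.000
→ C3H3N

C3H3N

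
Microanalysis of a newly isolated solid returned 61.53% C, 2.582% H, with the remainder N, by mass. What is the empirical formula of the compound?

Assume 100 g: 61.53 g C, 2.582 g H, 35.888 g N.
n(C) = 61.53/12.01 = 5.123, n(H) = 2.582/1.008 = 2.562, n(N) = 35.888/14.01 = 2.562
Divide by the smallest (2.562 mol H): C 2.000, H 1.000, N 1.000
Ratio ≈ 2:1:1, so the empirical formula is C2HN

C2HN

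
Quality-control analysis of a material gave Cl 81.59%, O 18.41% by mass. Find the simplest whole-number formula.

Assume 100 g: 81.59 g Cl, 18.41 g O.
Cl: 81.59 g ÷ 35.45 g/mol = 2.302 mol
O: 18.41 g ÷ 16.00 g/mol = 1.151 mol
Divide by the smallest (1.151 mol O): Cl 2.000, O 1.000
≈ 2:1 → Cl2O

Cl2O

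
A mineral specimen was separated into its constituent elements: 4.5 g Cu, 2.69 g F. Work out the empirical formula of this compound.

CuF2

n(Cu) = 4.5/63.55 = 0.07081, n(F) = 2.69/19.00 = 0.1416
Ratios (÷ 0.07081): Cu 1.000, F 1.999
Ratio ≈ 1:2, so the empirical formula is CuF2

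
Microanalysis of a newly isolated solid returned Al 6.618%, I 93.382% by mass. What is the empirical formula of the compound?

AlI3

Assume 100 g: 6.618 g Al, 93.382 g I.
Moles — Al: 6.618 / 26.98 = 0.2453 mol; I: 93.382 / 126.90 = 0.7359 mol
Divide by the smallest (0.2453 mol Al): Al 1.000, I 3.000
→ AlI3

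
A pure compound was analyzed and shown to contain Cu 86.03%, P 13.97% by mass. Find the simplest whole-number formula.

Assume 100 g: 86.03 g Cu, 13.97 g P.
n(Cu) = 86.03/63.55 = 1.354, n(P) = 13.97/30.97 = 0.4511
Ratios (÷ 0.4511): Cu 3.001, P 1.000
≈ 3:1 → Cu3P

Cu3P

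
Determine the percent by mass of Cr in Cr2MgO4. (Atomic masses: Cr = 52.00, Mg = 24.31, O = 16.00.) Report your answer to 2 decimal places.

Molar mass = 2(52.00) + 1(24.31) + 4(16.00) = 192.310 g/mol
Mass of Cr per mole = 2 × 52.00 = 104.000 g
% Cr = 104.000 / 192.310 × 100 = 54.08%

54.08%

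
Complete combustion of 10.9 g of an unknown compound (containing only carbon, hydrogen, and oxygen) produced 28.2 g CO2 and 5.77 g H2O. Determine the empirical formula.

C4H4O

mol C = 28.2 / 44.01 = 0.6408; mass C = 0.6408 × 12.01 = 7.696 g
mol H = 2 × (5.77 / 18.02) = 0.6404; mass H = 0.6404 × 1.008 = 0.6455 g
mass O = 10.9 − (8.341) = 2.559 g → mol O = 0.1599
Smallest is O at 0.1599 mol; normalising gives C 4.006, H 4.004, O 1.000
→ C4H4O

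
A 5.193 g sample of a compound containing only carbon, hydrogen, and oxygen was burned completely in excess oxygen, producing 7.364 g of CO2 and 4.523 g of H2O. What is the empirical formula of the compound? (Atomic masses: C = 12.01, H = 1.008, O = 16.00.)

CH3O

mol C = 7.364 / 44.01 = 0.1673; mass C = 0.1673 × 12.01 = 2.010 g
mol H = 2 × (4.523 / 18.02) = 0.5020; mass H = 0.5020 × 1.008 = 0.5060 g
mass O = 5.193 − (2.516) = 2.677 g → mol O = 0.1673
Ratios (÷ 0.1673): C 1.000, H 3.000, O 1.000
→ CH3O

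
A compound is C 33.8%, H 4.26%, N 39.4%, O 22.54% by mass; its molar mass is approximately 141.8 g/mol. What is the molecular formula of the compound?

C4H6N4O2

Assume 100 g: 33.8 g C, 4.26 g H, 39.4 g N, 22.54 g O.
Moles — C: 33.8 / 12.01 = 2.814 mol; H: 4.26 / 1.008 = 4.226 mol; N: 39.4 / 14.01 = 2.812 mol; O: 22.54 / 16.00 = 1.409 mol
Divide by the smallest (1.409 mol O): C 1.998, H 3.000, N 1.996, O 1.000
Ratio ≈ 2:3:2:1, so the empirical formula is C2H3N2O
Empirical-formula mass = 71.06 g/mol
n = 141.8 / 71.06 = 2.00 ≈ 2
Molecular formula = (C2H3N2O)×2 = C4H6N4O2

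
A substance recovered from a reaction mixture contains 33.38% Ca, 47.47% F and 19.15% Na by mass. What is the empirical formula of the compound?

CaF3Na

Assume 100 g: 33.38 g Ca, 47.47 g F, 19.15 g Na.
n(Ca) = 33.38/40.08 = 0.8328, n(F) = 47.47/19.00 = 2.498, n(Na) = 19.15/22.99 = 0.833
Divide by the smallest (0.8328 mol Ca): Ca 1.000, F 3.000, Na 1.000
Ratio ≈ 1:3:1, so the empirical formula is CaF3Na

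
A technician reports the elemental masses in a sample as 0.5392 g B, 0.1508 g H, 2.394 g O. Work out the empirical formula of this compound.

BH3O3

n(B) = 0.5392/10.81 = 0.04988, n(H) = 0.1508/1.008 = 0.1496, n(O) = 2.394/16.00 = 0.1496
Smallest is B at 0.04988 mol; normalising gives B 1.000, H 2.999, O 3.000
Ratio ≈ 1:3:3, so the empirical formula is BH3O3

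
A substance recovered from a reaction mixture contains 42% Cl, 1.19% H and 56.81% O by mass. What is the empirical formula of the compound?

Assume 100 g: 42 g Cl, 1.19 g H, 56.81 g O.
Moles — Cl: 42 / 35.45 = 1.185 mol; H: 1.19 / 1.008 = 1.181 mol; O: 56.81 / 16.00 = 3.551 mol
Divide by the smallest (1.181 mol H): Cl 1.004, H 1.000, O 3.008
≈ 1:1:3 → ClHO3

ClHO3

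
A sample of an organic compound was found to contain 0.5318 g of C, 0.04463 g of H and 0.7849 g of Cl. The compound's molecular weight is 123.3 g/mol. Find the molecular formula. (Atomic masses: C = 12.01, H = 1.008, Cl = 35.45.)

C4H4Cl2

C: 0.5318 g ÷ 12.01 g/mol = 0.04428 mol
H: 0.04463 g ÷ 1.008 g/mol = 0.04428 mol
Cl: 0.7849 g ÷ 35.45 g/mol = 0.02214 mol
Ratios (÷ 0.02214): C 2.000, H 2.000, Cl 1.000
≈ 2:2:1 → C2H2Cl
Empirical-formula mass = 61.49 g/mol
n = 123.3 / 61.49 = 2.01 ≈ 2
Molecular formula = (C2H2Cl)×2 = C4H4Cl2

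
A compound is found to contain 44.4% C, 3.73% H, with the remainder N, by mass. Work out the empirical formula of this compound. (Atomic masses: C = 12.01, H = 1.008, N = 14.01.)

Assume 100 g: 44.4 g C, 3.73 g H, 51.87 g N.
n(C) = 44.4/12.01 = 3.697, n(H) = 3.73/1.008 = 3.7, n(N) = 51.87/14.01 = 3.702
Divide by the smallest (3.697 mol C): C 1.000, H 1.001, N 1.001
Ratio ≈ 1:1:1, so the empirical formula is CHN

CHN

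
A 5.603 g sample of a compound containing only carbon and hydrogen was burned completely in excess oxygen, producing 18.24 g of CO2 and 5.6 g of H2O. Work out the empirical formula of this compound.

mol C = 18.24 / 44.01 = 0.4145; mass C = 0.4145 × 12.01 = 4.978 g
mol H = 2 × (5.6 / 18.02) = 0.6215; mass H = 0.6215 × 1.008 = 0.6265 g
Ratios (÷ 0.4145): C 1.000, H 1.500
Scaling by 2: C 2.00, H 3.00 → C2H3

C2H3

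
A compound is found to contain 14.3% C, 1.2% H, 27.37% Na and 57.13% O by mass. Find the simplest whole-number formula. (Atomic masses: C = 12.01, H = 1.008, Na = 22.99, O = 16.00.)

CHNaO3

Assume 100 g: 14.3 g C, 1.2 g H, 27.37 g Na, 57.13 g O.
Moles — C: 14.3 / 12.01 = 1.191 mol; H: 1.2 / 1.008 = 1.19 mol; Na: 27.37 / 22.99 = 1.191 mol; O: 57.13 / 16.00 = 3.571 mol
Ratios (÷ 1.19): C 1.000, H 1.000, Na 1.000, O 2.999
Ratio ≈ 1:1:1:3, so the empirical formula is CHNaO3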